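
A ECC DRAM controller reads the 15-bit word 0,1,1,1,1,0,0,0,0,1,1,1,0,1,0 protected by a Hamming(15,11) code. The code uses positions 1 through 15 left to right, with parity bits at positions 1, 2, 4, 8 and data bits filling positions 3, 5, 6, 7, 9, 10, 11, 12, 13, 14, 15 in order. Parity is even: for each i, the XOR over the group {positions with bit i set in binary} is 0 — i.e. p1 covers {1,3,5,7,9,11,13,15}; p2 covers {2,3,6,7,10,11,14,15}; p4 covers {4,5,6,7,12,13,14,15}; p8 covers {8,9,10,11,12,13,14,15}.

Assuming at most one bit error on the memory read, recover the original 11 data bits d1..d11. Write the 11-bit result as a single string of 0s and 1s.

01000111010

s1 (pos 1,3,5,7,9,11,13,15): 0⊕1⊕1⊕0⊕0⊕1⊕0⊕0 = 1
s2 (pos 2,3,6,7,10,11,14,15): 1⊕1⊕0⊕0⊕1⊕1⊕1⊕0 = 1
s4 (pos 4,5,6,7,12,13,14,15): 1⊕1⊕0⊕0⊕1⊕0⊕1⊕0 = 0
s8 (pos 8,9,10,11,12,13,14,15): 0⊕0⊕1⊕1⊕1⊕0⊕1⊕0 = 0
Syndrome s8…s1 = 0011 → error at position 3.
Flip position 3: 011110000111010 → 010110000111010
Read data bits from positions 3,5,6,7,9,10,11,12,13,14,15: 01000111010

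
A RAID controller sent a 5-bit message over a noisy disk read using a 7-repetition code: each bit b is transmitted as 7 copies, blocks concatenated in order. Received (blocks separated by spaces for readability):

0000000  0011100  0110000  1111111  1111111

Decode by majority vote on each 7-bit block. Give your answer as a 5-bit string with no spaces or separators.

00011

Block 1 (0000000): 0 ones → 0
Block 2 (0011100): 3 ones → 0
Block 3 (0110000): 2 ones → 0
Block 4 (1111111): 7 ones → 1
Block 5 (1111111): 7 ones → 1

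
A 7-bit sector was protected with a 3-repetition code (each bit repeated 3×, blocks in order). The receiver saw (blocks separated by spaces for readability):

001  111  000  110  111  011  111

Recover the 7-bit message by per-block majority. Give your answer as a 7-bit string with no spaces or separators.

Block 1 (001): 1 one → 0
Block 2 (111): 3 ones → 1
Block 3 (000): 0 ones → 0
Block 4 (110): 2 ones → 1
Block 5 (111): 3 ones → 1
Block 6 (011): 2 ones → 1
Block 7 (111): 3 ones → 1

0101111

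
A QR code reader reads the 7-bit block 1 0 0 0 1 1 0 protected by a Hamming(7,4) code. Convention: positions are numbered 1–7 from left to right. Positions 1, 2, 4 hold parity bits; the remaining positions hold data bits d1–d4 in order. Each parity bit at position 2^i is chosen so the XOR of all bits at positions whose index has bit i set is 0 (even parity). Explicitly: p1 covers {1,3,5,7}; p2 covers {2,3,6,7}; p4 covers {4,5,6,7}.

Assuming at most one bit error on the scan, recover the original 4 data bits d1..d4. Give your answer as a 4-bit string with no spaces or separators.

0110

s1 (pos 1,3,5,7): 1⊕0⊕1⊕0 = 0
s2 (pos 2,3,6,7): 0⊕0⊕1⊕0 = 1
s4 (pos 4,5,6,7): 0⊕1⊕1⊕0 = 0
Syndrome s4…s1 = 010 → error at position 2.
Flip position 2: 1000110 → 1100110
Read data bits from positions 3,5,6,7: 0110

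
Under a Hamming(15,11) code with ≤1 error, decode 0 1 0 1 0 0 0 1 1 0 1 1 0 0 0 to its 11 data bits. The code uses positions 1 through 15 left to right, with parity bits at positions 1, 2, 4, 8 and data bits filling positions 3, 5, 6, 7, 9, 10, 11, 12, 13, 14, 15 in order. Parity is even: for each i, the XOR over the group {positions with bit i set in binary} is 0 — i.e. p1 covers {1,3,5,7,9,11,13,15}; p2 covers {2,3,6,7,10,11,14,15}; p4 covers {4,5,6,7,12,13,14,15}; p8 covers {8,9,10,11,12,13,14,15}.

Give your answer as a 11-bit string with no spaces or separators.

s1 (pos 1,3,5,7,9,11,13,15): 0⊕0⊕0⊕0⊕1⊕1⊕0⊕0 = 0
s2 (pos 2,3,6,7,10,11,14,15): 1⊕0⊕0⊕0⊕0⊕1⊕0⊕0 = 0
s4 (pos 4,5,6,7,12,13,14,15): 1⊕0⊕0⊕0⊕1⊕0⊕0⊕0 = 0
s8 (pos 8,9,10,11,12,13,14,15): 1⊕1⊕0⊕1⊕1⊕0⊕0⊕0 = 0
Syndrome s8…s1 = 0000 → no error.
Read data bits from positions 3,5,6,7,9,10,11,12,13,14,15: 00001011000

00001011000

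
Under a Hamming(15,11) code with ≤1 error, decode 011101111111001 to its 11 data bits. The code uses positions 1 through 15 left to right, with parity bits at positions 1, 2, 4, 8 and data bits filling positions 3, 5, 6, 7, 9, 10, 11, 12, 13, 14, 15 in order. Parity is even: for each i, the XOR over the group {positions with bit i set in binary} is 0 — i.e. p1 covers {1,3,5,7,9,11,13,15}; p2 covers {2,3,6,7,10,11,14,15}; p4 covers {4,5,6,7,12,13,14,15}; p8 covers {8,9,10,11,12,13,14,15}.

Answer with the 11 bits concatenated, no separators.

10101111001

s1 (pos 1,3,5,7,9,11,13,15): 0⊕1⊕0⊕1⊕1⊕1⊕0⊕1 = 1
s2 (pos 2,3,6,7,10,11,14,15): 1⊕1⊕1⊕1⊕1⊕1⊕0⊕1 = 1
s4 (pos 4,5,6,7,12,13,14,15): 1⊕0⊕1⊕1⊕1⊕0⊕0⊕1 = 1
s8 (pos 8,9,10,11,12,13,14,15): 1⊕1⊕1⊕1⊕1⊕0⊕0⊕1 = 0
Syndrome s8…s1 = 0111 → error at position 7.
Flip position 7: 011101111111001 → 011101011111001
Read data bits from positions 3,5,6,7,9,10,11,12,13,14,15: 10101111001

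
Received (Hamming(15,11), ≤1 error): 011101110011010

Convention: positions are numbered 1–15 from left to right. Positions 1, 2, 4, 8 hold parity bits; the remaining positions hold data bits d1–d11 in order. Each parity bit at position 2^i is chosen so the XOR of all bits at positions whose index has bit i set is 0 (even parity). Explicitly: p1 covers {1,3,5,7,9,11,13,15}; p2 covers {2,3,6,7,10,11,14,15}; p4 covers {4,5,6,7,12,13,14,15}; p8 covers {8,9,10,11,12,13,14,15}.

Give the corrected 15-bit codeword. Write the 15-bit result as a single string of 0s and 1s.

011111110011010

s1 (pos 1,3,5,7,9,11,13,15): 0⊕1⊕0⊕1⊕0⊕1⊕0⊕0 = 1
s2 (pos 2,3,6,7,10,11,14,15): 1⊕1⊕1⊕1⊕0⊕1⊕1⊕0 = 0
s4 (pos 4,5,6,7,12,13,14,15): 1⊕0⊕1⊕1⊕1⊕0⊕1⊕0 = 1
s8 (pos 8,9,10,11,12,13,14,15): 1⊕0⊕0⊕1⊕1⊕0⊕1⊕0 = 0
Syndrome s8…s1 = 0101 → error at position 5.
Flip position 5: 011101110011010 → 011111110011010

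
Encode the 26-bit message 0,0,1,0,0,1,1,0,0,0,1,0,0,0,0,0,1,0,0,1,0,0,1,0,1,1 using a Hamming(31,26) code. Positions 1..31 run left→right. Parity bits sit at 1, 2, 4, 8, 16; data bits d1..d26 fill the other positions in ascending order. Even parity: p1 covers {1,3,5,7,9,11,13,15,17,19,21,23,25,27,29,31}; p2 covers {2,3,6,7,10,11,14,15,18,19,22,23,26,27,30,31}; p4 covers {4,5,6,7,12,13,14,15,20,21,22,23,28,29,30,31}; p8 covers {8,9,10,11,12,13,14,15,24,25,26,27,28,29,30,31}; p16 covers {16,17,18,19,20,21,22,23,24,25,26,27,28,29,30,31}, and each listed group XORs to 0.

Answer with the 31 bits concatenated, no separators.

0100010101100011000001001001011

Place data at non-parity positions: p1 p2 0 p4 0 1 0 p8 0 1 1 0 0 0 1 p16 0 0 0 0 0 1 0 0 1 0 0 1 0 1 1
p1 (pos 1,3,5,7,9,11,13,15,17,19,21,23,25,27,29,31): XOR of data positions = 0⊕0⊕0⊕0⊕1⊕0⊕1⊕0⊕0⊕0⊕0⊕1⊕0⊕0⊕1 = 0
p2 (pos 2,3,6,7,10,11,14,15,18,19,22,23,26,27,30,31): XOR of data positions = 0⊕1⊕0⊕1⊕1⊕0⊕1⊕0⊕0⊕1⊕0⊕0⊕0⊕1⊕1 = 1
p4 (pos 4,5,6,7,12,13,14,15,20,21,22,23,28,29,30,31): XOR of data positions = 0⊕1⊕0⊕0⊕0⊕0⊕1⊕0⊕0⊕1⊕0⊕1⊕0⊕1⊕1 = 0
p8 (pos 8,9,10,11,12,13,14,15,24,25,26,27,28,29,30,31): XOR of data positions = 0⊕1⊕1⊕0⊕0⊕0⊕1⊕0⊕1⊕0⊕0⊕1⊕0⊕1⊕1 = 1
p16 (pos 16,17,18,19,20,21,22,23,24,25,26,27,28,29,30,31): XOR of data positions = 0⊕0⊕0⊕0⊕0⊕1⊕0⊕0⊕1⊕0⊕0⊕1⊕0⊕1⊕1 = 1
Codeword: 0100010101100011000001001001011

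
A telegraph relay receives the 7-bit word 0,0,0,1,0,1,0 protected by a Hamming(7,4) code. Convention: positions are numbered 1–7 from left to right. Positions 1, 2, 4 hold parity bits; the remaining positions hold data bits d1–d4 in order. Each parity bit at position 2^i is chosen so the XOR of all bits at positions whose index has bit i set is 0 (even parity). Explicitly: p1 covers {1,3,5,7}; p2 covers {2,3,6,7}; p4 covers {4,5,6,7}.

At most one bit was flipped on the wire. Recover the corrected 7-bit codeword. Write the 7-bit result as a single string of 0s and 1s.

s1 (pos 1,3,5,7): 0⊕0⊕0⊕0 = 0
s2 (pos 2,3,6,7): 0⊕0⊕1⊕0 = 1
s4 (pos 4,5,6,7): 1⊕0⊕1⊕0 = 0
Syndrome s4…s1 = 010 → error at position 2.
Flip position 2: 0001010 → 0101010

0101010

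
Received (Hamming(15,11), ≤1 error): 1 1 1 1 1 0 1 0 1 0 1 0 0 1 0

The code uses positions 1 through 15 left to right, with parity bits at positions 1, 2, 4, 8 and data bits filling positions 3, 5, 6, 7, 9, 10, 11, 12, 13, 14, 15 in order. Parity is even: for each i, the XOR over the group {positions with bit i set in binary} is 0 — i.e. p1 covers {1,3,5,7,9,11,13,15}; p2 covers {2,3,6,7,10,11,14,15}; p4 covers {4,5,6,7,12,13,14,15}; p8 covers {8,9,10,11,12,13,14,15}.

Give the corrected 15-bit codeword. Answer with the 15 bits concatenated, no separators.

s1 (pos 1,3,5,7,9,11,13,15): 1⊕1⊕1⊕1⊕1⊕1⊕0⊕0 = 0
s2 (pos 2,3,6,7,10,11,14,15): 1⊕1⊕0⊕1⊕0⊕1⊕1⊕0 = 1
s4 (pos 4,5,6,7,12,13,14,15): 1⊕1⊕0⊕1⊕0⊕0⊕1⊕0 = 0
s8 (pos 8,9,10,11,12,13,14,15): 0⊕1⊕0⊕1⊕0⊕0⊕1⊕0 = 1
Syndrome s8…s1 = 1010 → error at position 10.
Flip position 10: 111110101010010 → 111110101110010

111110101110010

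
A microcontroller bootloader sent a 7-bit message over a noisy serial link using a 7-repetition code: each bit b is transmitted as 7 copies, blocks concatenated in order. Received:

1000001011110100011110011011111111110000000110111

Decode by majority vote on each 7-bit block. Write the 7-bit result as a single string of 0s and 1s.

0111101

Block 1 (1000001): 2 ones → 0
Block 2 (0111101): 5 ones → 1
Block 3 (0001111): 4 ones → 1
Block 4 (0011011): 4 ones → 1
Block 5 (1111111): 7 ones → 1
Block 6 (1000000): 1 one → 0
Block 7 (0110111): 5 ones → 1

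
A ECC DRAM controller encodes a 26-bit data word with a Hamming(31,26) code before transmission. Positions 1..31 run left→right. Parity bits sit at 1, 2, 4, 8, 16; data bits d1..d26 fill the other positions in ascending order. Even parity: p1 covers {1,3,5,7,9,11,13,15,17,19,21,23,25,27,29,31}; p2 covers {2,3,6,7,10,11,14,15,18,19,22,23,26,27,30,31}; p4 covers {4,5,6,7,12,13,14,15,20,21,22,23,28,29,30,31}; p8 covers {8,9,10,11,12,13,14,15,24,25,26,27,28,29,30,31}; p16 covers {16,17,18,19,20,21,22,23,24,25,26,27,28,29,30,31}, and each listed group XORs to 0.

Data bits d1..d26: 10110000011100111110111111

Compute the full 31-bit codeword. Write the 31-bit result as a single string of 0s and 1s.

1110011100000110100111110111111

Place data at non-parity positions: p1 p2 1 p4 0 1 1 p8 0 0 0 0 0 1 1 p16 1 0 0 1 1 1 1 1 0 1 1 1 1 1 1
p1 (pos 1,3,5,7,9,11,13,15,17,19,21,23,25,27,29,31): XOR of data positions = 1⊕0⊕1⊕0⊕0⊕0⊕1⊕1⊕0⊕1⊕1⊕0⊕1⊕1⊕1 = 1
p2 (pos 2,3,6,7,10,11,14,15,18,19,22,23,26,27,30,31): XOR of data positions = 1⊕1⊕1⊕0⊕0⊕1⊕1⊕0⊕0⊕1⊕1⊕1⊕1⊕1⊕1 = 1
p4 (pos 4,5,6,7,12,13,14,15,20,21,22,23,28,29,30,31): XOR of data positions = 0⊕1⊕1⊕0⊕0⊕1⊕1⊕1⊕1⊕1⊕1⊕1⊕1⊕1⊕1 = 0
p8 (pos 8,9,10,11,12,13,14,15,24,25,26,27,28,29,30,31): XOR of data positions = 0⊕0⊕0⊕0⊕0⊕1⊕1⊕1⊕0⊕1⊕1⊕1⊕1⊕1⊕1 = 1
p16 (pos 16,17,18,19,20,21,22,23,24,25,26,27,28,29,30,31): XOR of data positions = 1⊕0⊕0⊕1⊕1⊕1⊕1⊕1⊕0⊕1⊕1⊕1⊕1⊕1⊕1 = 0
Codeword: 1110011100000110100111110111111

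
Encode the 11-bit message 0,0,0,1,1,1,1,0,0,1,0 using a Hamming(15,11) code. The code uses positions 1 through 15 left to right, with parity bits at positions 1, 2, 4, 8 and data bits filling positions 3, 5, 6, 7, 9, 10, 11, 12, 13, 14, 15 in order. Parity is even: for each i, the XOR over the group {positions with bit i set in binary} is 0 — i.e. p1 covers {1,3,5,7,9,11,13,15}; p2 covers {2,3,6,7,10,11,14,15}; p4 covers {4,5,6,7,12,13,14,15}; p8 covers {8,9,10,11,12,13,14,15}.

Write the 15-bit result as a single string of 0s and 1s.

Place data at non-parity positions: p1 p2 0 p4 0 0 1 p8 1 1 1 0 0 1 0
p1 (pos 1,3,5,7,9,11,13,15): XOR of data positions = 0⊕0⊕1⊕1⊕1⊕0⊕0 = 1
p2 (pos 2,3,6,7,10,11,14,15): XOR of data positions = 0⊕0⊕1⊕1⊕1⊕1⊕0 = 0
p4 (pos 4,5,6,7,12,13,14,15): XOR of data positions = 0⊕0⊕1⊕0⊕0⊕1⊕0 = 0
p8 (pos 8,9,10,11,12,13,14,15): XOR of data positions = 1⊕1⊕1⊕0⊕0⊕1⊕0 = 0
Codeword: 100000101110010

100000101110010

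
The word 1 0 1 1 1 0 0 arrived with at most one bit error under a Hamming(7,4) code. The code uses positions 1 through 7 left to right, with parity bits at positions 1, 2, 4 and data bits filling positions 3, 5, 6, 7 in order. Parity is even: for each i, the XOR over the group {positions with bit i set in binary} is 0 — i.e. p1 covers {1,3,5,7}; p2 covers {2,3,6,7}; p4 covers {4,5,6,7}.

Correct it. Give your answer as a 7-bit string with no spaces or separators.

s1 (pos 1,3,5,7): 1⊕1⊕1⊕0 = 1
s2 (pos 2,3,6,7): 0⊕1⊕0⊕0 = 1
s4 (pos 4,5,6,7): 1⊕1⊕0⊕0 = 0
Syndrome s4…s1 = 011 → error at position 3.
Flip position 3: 1011100 → 1001100

1001100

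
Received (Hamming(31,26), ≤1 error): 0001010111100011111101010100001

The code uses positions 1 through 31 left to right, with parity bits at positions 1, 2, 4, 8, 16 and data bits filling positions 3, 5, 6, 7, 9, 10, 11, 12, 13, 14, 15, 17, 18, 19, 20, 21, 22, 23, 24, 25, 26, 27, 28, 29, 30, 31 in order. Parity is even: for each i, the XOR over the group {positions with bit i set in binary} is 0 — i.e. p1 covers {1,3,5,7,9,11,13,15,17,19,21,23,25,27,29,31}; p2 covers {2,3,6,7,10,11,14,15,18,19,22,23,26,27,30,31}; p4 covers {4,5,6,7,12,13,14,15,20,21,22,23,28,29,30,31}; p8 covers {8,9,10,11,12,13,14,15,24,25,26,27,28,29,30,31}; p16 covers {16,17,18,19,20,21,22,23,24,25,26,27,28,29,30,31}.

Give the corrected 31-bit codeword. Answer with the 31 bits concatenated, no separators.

s1 (pos 1,3,5,7,9,11,13,15,17,19,21,23,25,27,29,31): 0⊕0⊕0⊕0⊕1⊕1⊕0⊕1⊕1⊕1⊕0⊕0⊕0⊕0⊕0⊕1 = 0
s2 (pos 2,3,6,7,10,11,14,15,18,19,22,23,26,27,30,31): 0⊕0⊕1⊕0⊕1⊕1⊕0⊕1⊕1⊕1⊕1⊕0⊕1⊕0⊕0⊕1 = 1
s4 (pos 4,5,6,7,12,13,14,15,20,21,22,23,28,29,30,31): 1⊕0⊕1⊕0⊕0⊕0⊕0⊕1⊕1⊕0⊕1⊕0⊕0⊕0⊕0⊕1 = 0
s8 (pos 8,9,10,11,12,13,14,15,24,25,26,27,28,29,30,31): 1⊕1⊕1⊕1⊕0⊕0⊕0⊕1⊕1⊕0⊕1⊕0⊕0⊕0⊕0⊕1 = 0
s16 (pos 16,17,18,19,20,21,22,23,24,25,26,27,28,29,30,31): 1⊕1⊕1⊕1⊕1⊕0⊕1⊕0⊕1⊕0⊕1⊕0⊕0⊕0⊕0⊕1 = 1
Syndrome s16…s1 = 10010 → error at position 18.
Flip position 18: 0001010111100011111101010100001 → 0001010111100011101101010100001

0001010111100011101101010100001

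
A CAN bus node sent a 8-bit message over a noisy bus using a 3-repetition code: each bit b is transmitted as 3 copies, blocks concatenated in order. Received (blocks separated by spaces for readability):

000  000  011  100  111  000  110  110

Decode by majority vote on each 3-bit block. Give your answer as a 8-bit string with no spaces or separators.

00101011

Block 1 (000): 0 ones → 0
Block 2 (000): 0 ones → 0
Block 3 (011): 2 ones → 1
Block 4 (100): 1 one → 0
Block 5 (111): 3 ones → 1
Block 6 (000): 0 ones → 0
Block 7 (110): 2 ones → 1
Block 8 (110): 2 ones → 1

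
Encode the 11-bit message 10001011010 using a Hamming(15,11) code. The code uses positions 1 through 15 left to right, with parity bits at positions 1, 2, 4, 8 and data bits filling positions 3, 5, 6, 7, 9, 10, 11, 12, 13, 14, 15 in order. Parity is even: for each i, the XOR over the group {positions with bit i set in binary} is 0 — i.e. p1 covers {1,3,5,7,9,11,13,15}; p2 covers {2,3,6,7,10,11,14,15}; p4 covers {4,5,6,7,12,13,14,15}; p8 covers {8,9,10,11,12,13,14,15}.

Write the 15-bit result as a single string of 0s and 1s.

111000001011010

Place data at non-parity positions: p1 p2 1 p4 0 0 0 p8 1 0 1 1 0 1 0
p1 (pos 1,3,5,7,9,11,13,15): XOR of data positions = 1⊕0⊕0⊕1⊕1⊕0⊕0 = 1
p2 (pos 2,3,6,7,10,11,14,15): XOR of data positions = 1⊕0⊕0⊕0⊕1⊕1⊕0 = 1
p4 (pos 4,5,6,7,12,13,14,15): XOR of data positions = 0⊕0⊕0⊕1⊕0⊕1⊕0 = 0
p8 (pos 8,9,10,11,12,13,14,15): XOR of data positions = 1⊕0⊕1⊕1⊕0⊕1⊕0 = 0
Codeword: 111000001011010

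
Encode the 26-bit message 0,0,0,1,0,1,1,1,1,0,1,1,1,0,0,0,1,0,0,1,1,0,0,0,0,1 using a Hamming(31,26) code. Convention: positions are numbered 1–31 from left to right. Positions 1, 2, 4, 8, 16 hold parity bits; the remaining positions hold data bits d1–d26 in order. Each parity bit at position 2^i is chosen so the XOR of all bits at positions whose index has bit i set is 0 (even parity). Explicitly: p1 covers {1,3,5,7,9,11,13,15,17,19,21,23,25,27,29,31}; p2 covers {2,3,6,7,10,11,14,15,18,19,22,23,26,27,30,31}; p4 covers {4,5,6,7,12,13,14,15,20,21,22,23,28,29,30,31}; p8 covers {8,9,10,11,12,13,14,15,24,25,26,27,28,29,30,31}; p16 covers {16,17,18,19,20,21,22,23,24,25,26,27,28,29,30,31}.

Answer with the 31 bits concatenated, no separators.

Place data at non-parity positions: p1 p2 0 p4 0 0 1 p8 0 1 1 1 1 0 1 p16 1 1 0 0 0 1 0 0 1 1 0 0 0 0 1
p1 (pos 1,3,5,7,9,11,13,15,17,19,21,23,25,27,29,31): XOR of data positions = 0⊕0⊕1⊕0⊕1⊕1⊕1⊕1⊕0⊕0⊕0⊕1⊕0⊕0⊕1 = 1
p2 (pos 2,3,6,7,10,11,14,15,18,19,22,23,26,27,30,31): XOR of data positions = 0⊕0⊕1⊕1⊕1⊕0⊕1⊕1⊕0⊕1⊕0⊕1⊕0⊕0⊕1 = 0
p4 (pos 4,5,6,7,12,13,14,15,20,21,22,23,28,29,30,31): XOR of data positions = 0⊕0⊕1⊕1⊕1⊕0⊕1⊕0⊕0⊕1⊕0⊕0⊕0⊕0⊕1 = 0
p8 (pos 8,9,10,11,12,13,14,15,24,25,26,27,28,29,30,31): XOR of data positions = 0⊕1⊕1⊕1⊕1⊕0⊕1⊕0⊕1⊕1⊕0⊕0⊕0⊕0⊕1 = 0
p16 (pos 16,17,18,19,20,21,22,23,24,25,26,27,28,29,30,31): XOR of data positions = 1⊕1⊕0⊕0⊕0⊕1⊕0⊕0⊕1⊕1⊕0⊕0⊕0⊕0⊕1 = 0
Codeword: 1000001001111010110001001100001

1000001001111010110001001100001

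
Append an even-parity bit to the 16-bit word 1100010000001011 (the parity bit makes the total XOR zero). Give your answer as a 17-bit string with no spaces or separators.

11000100000010110

XOR of the 16 data bits: 1⊕1⊕0⊕0⊕0⊕1⊕0⊕0⊕0⊕0⊕0⊕0⊕1⊕0⊕1⊕1 = 0
Parity bit = 0 (so all 17 bits XOR to 0).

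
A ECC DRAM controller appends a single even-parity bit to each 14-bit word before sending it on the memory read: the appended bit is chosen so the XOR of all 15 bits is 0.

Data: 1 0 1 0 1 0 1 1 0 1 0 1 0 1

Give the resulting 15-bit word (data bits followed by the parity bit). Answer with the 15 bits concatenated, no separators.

XOR of the 14 data bits: 1⊕0⊕1⊕0⊕1⊕0⊕1⊕1⊕0⊕1⊕0⊕1⊕0⊕1 = 0
Parity bit = 0 (so all 15 bits XOR to 0).

101010110101010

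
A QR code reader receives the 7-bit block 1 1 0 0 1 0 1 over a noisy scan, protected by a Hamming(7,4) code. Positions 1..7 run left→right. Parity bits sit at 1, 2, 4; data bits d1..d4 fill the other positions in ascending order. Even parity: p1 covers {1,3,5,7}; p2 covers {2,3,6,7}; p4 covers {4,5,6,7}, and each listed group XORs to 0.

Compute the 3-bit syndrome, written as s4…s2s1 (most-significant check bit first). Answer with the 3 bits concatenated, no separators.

001

s1 (pos 1,3,5,7): 1⊕0⊕1⊕1 = 1
s2 (pos 2,3,6,7): 1⊕0⊕0⊕1 = 0
s4 (pos 4,5,6,7): 0⊕1⊕0⊕1 = 0
Syndrome s4…s1 = 001 → error at position 1.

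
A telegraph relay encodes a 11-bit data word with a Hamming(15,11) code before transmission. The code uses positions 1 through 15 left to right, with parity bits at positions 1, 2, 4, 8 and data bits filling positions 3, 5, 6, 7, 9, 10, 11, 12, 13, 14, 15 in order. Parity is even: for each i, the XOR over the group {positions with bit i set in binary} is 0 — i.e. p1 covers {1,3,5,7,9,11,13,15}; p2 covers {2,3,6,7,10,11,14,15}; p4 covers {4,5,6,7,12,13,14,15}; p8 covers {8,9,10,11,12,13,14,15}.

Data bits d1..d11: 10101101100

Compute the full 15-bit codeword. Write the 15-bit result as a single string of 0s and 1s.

Place data at non-parity positions: p1 p2 1 p4 0 1 0 p8 1 1 0 1 1 0 0
p1 (pos 1,3,5,7,9,11,13,15): XOR of data positions = 1⊕0⊕0⊕1⊕0⊕1⊕0 = 1
p2 (pos 2,3,6,7,10,11,14,15): XOR of data positions = 1⊕1⊕0⊕1⊕0⊕0⊕0 = 1
p4 (pos 4,5,6,7,12,13,14,15): XOR of data positions = 0⊕1⊕0⊕1⊕1⊕0⊕0 = 1
p8 (pos 8,9,10,11,12,13,14,15): XOR of data positions = 1⊕1⊕0⊕1⊕1⊕0⊕0 = 0
Codeword: 111101001101100

111101001101100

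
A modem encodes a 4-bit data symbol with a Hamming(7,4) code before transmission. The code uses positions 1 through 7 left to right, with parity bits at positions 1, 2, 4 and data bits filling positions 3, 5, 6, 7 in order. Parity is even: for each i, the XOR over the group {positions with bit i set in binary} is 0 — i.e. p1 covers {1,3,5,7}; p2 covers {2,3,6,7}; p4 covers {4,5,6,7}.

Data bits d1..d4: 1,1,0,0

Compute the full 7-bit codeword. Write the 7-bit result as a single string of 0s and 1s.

0111100

Place data at non-parity positions: p1 p2 1 p4 1 0 0
p1 (pos 1,3,5,7): XOR of data positions = 1⊕1⊕0 = 0
p2 (pos 2,3,6,7): XOR of data positions = 1⊕0⊕0 = 1
p4 (pos 4,5,6,7): XOR of data positions = 1⊕0⊕0 = 1
Codeword: 0111100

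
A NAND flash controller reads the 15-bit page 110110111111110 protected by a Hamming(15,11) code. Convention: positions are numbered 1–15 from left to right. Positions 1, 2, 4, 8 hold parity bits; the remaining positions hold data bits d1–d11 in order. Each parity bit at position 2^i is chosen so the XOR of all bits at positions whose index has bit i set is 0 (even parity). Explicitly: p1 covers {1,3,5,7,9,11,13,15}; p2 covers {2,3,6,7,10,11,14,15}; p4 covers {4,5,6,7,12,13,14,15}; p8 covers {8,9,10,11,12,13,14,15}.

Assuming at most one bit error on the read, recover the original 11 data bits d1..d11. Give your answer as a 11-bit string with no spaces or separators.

s1 (pos 1,3,5,7,9,11,13,15): 1⊕0⊕1⊕1⊕1⊕1⊕1⊕0 = 0
s2 (pos 2,3,6,7,10,11,14,15): 1⊕0⊕0⊕1⊕1⊕1⊕1⊕0 = 1
s4 (pos 4,5,6,7,12,13,14,15): 1⊕1⊕0⊕1⊕1⊕1⊕1⊕0 = 0
s8 (pos 8,9,10,11,12,13,14,15): 1⊕1⊕1⊕1⊕1⊕1⊕1⊕0 = 1
Syndrome s8…s1 = 1010 → error at position 10.
Flip position 10: 110110111111110 → 110110111011110
Read data bits from positions 3,5,6,7,9,10,11,12,13,14,15: 01011011110

01011011110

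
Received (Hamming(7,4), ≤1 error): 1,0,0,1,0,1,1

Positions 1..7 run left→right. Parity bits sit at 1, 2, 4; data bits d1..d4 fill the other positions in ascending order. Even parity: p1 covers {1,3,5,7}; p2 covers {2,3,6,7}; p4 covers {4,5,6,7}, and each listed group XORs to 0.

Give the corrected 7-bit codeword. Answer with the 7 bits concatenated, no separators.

1000011

s1 (pos 1,3,5,7): 1⊕0⊕0⊕1 = 0
s2 (pos 2,3,6,7): 0⊕0⊕1⊕1 = 0
s4 (pos 4,5,6,7): 1⊕0⊕1⊕1 = 1
Syndrome s4…s1 = 100 → error at position 4.
Flip position 4: 1001011 → 1000011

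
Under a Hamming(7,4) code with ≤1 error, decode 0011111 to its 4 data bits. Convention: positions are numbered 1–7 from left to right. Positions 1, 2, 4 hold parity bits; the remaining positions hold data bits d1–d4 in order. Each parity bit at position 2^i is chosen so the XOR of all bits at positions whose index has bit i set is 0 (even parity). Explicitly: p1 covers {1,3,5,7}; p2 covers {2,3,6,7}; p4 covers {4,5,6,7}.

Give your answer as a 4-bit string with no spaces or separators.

0111

s1 (pos 1,3,5,7): 0⊕1⊕1⊕1 = 1
s2 (pos 2,3,6,7): 0⊕1⊕1⊕1 = 1
s4 (pos 4,5,6,7): 1⊕1⊕1⊕1 = 0
Syndrome s4…s1 = 011 → error at position 3.
Flip position 3: 0011111 → 0001111
Read data bits from positions 3,5,6,7: 0111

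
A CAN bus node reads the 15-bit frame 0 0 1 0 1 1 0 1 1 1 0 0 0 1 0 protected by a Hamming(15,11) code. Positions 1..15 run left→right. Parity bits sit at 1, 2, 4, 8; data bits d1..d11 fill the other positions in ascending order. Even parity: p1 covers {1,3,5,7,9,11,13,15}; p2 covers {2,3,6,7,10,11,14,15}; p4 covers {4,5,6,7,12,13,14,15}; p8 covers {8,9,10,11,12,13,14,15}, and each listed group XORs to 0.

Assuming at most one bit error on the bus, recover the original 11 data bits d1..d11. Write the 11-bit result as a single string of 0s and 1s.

10101100010

s1 (pos 1,3,5,7,9,11,13,15): 0⊕1⊕1⊕0⊕1⊕0⊕0⊕0 = 1
s2 (pos 2,3,6,7,10,11,14,15): 0⊕1⊕1⊕0⊕1⊕0⊕1⊕0 = 0
s4 (pos 4,5,6,7,12,13,14,15): 0⊕1⊕1⊕0⊕0⊕0⊕1⊕0 = 1
s8 (pos 8,9,10,11,12,13,14,15): 1⊕1⊕1⊕0⊕0⊕0⊕1⊕0 = 0
Syndrome s8…s1 = 0101 → error at position 5.
Flip position 5: 001011011100010 → 001001011100010
Read data bits from positions 3,5,6,7,9,10,11,12,13,14,15: 10101100010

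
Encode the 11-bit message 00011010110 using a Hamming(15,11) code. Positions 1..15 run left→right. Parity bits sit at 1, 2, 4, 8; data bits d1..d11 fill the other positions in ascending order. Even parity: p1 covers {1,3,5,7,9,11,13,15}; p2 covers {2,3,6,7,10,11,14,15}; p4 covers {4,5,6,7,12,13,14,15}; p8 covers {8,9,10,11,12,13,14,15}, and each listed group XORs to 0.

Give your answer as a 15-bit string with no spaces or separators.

010100101010110

Place data at non-parity positions: p1 p2 0 p4 0 0 1 p8 1 0 1 0 1 1 0
p1 (pos 1,3,5,7,9,11,13,15): XOR of data positions = 0⊕0⊕1⊕1⊕1⊕1⊕0 = 0
p2 (pos 2,3,6,7,10,11,14,15): XOR of data positions = 0⊕0⊕1⊕0⊕1⊕1⊕0 = 1
p4 (pos 4,5,6,7,12,13,14,15): XOR of data positions = 0⊕0⊕1⊕0⊕1⊕1⊕0 = 1
p8 (pos 8,9,10,11,12,13,14,15): XOR of data positions = 1⊕0⊕1⊕0⊕1⊕1⊕0 = 0
Codeword: 010100101010110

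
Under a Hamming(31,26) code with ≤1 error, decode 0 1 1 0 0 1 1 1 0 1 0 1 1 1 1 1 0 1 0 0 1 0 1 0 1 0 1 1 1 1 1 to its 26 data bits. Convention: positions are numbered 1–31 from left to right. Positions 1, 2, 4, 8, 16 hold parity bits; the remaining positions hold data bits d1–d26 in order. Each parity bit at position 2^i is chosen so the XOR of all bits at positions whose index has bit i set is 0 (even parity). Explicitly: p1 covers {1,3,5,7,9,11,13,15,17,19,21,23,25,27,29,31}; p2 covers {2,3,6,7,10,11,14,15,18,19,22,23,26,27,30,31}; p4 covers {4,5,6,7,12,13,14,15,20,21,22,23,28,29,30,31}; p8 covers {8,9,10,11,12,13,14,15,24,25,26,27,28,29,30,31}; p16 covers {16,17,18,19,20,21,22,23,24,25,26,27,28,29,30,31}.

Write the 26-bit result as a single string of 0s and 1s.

10110101111010010101011111

s1 (pos 1,3,5,7,9,11,13,15,17,19,21,23,25,27,29,31): 0⊕1⊕0⊕1⊕0⊕0⊕1⊕1⊕0⊕0⊕1⊕1⊕1⊕1⊕1⊕1 = 0
s2 (pos 2,3,6,7,10,11,14,15,18,19,22,23,26,27,30,31): 1⊕1⊕1⊕1⊕1⊕0⊕1⊕1⊕1⊕0⊕0⊕1⊕0⊕1⊕1⊕1 = 0
s4 (pos 4,5,6,7,12,13,14,15,20,21,22,23,28,29,30,31): 0⊕0⊕1⊕1⊕1⊕1⊕1⊕1⊕0⊕1⊕0⊕1⊕1⊕1⊕1⊕1 = 0
s8 (pos 8,9,10,11,12,13,14,15,24,25,26,27,28,29,30,31): 1⊕0⊕1⊕0⊕1⊕1⊕1⊕1⊕0⊕1⊕0⊕1⊕1⊕1⊕1⊕1 = 0
s16 (pos 16,17,18,19,20,21,22,23,24,25,26,27,28,29,30,31): 1⊕0⊕1⊕0⊕0⊕1⊕0⊕1⊕0⊕1⊕0⊕1⊕1⊕1⊕1⊕1 = 0
Syndrome s16…s1 = 00000 → no error.
Read data bits from positions 3,5,6,7,9,10,11,12,13,14,15,17,18,19,20,21,22,23,24,25,26,27,28,29,30,31: 10110101111010010101011111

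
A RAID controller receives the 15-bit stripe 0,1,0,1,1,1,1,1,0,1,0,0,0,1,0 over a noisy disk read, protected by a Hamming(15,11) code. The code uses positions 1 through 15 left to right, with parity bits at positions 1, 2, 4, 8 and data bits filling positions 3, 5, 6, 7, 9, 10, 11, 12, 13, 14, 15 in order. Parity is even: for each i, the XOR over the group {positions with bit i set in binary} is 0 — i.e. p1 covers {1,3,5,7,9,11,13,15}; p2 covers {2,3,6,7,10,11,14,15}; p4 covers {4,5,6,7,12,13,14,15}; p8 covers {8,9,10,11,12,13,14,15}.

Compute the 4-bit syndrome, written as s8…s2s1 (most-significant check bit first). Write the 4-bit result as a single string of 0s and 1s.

s1 (pos 1,3,5,7,9,11,13,15): 0⊕0⊕1⊕1⊕0⊕0⊕0⊕0 = 0
s2 (pos 2,3,6,7,10,11,14,15): 1⊕0⊕1⊕1⊕1⊕0⊕1⊕0 = 1
s4 (pos 4,5,6,7,12,13,14,15): 1⊕1⊕1⊕1⊕0⊕0⊕1⊕0 = 1
s8 (pos 8,9,10,11,12,13,14,15): 1⊕0⊕1⊕0⊕0⊕0⊕1⊕0 = 1
Syndrome s8…s1 = 1110 → error at position 14.

1110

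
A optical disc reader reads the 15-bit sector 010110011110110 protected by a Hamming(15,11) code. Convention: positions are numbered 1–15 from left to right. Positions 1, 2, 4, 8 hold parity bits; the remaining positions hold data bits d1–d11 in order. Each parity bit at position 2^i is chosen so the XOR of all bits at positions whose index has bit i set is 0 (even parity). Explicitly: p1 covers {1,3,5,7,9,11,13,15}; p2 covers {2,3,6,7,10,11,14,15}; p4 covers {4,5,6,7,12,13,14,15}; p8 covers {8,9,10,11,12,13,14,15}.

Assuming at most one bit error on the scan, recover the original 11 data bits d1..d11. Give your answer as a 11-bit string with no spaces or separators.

s1 (pos 1,3,5,7,9,11,13,15): 0⊕0⊕1⊕0⊕1⊕1⊕1⊕0 = 0
s2 (pos 2,3,6,7,10,11,14,15): 1⊕0⊕0⊕0⊕1⊕1⊕1⊕0 = 0
s4 (pos 4,5,6,7,12,13,14,15): 1⊕1⊕0⊕0⊕0⊕1⊕1⊕0 = 0
s8 (pos 8,9,10,11,12,13,14,15): 1⊕1⊕1⊕1⊕0⊕1⊕1⊕0 = 0
Syndrome s8…s1 = 0000 → no error.
Read data bits from positions 3,5,6,7,9,10,11,12,13,14,15: 01001110110

01001110110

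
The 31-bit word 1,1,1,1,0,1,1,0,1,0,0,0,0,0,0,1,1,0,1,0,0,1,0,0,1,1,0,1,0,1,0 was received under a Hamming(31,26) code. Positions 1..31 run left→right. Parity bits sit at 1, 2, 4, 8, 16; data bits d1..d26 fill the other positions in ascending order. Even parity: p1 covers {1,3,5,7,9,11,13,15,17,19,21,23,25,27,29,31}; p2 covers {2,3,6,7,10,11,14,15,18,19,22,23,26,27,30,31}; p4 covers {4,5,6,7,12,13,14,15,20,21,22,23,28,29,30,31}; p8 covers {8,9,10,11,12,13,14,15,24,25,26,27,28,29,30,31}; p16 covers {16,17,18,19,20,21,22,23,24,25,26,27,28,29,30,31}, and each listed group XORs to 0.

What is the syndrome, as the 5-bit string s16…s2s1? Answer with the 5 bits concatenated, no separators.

01001

s1 (pos 1,3,5,7,9,11,13,15,17,19,21,23,25,27,29,31): 1⊕1⊕0⊕1⊕1⊕0⊕0⊕0⊕1⊕1⊕0⊕0⊕1⊕0⊕0⊕0 = 1
s2 (pos 2,3,6,7,10,11,14,15,18,19,22,23,26,27,30,31): 1⊕1⊕1⊕1⊕0⊕0⊕0⊕0⊕0⊕1⊕1⊕0⊕1⊕0⊕1⊕0 = 0
s4 (pos 4,5,6,7,12,13,14,15,20,21,22,23,28,29,30,31): 1⊕0⊕1⊕1⊕0⊕0⊕0⊕0⊕0⊕0⊕1⊕0⊕1⊕0⊕1⊕0 = 0
s8 (pos 8,9,10,11,12,13,14,15,24,25,26,27,28,29,30,31): 0⊕1⊕0⊕0⊕0⊕0⊕0⊕0⊕0⊕1⊕1⊕0⊕1⊕0⊕1⊕0 = 1
s16 (pos 16,17,18,19,20,21,22,23,24,25,26,27,28,29,30,31): 1⊕1⊕0⊕1⊕0⊕0⊕1⊕0⊕0⊕1⊕1⊕0⊕1⊕0⊕1⊕0 = 0
Syndrome s16…s1 = 01001 → error at position 9.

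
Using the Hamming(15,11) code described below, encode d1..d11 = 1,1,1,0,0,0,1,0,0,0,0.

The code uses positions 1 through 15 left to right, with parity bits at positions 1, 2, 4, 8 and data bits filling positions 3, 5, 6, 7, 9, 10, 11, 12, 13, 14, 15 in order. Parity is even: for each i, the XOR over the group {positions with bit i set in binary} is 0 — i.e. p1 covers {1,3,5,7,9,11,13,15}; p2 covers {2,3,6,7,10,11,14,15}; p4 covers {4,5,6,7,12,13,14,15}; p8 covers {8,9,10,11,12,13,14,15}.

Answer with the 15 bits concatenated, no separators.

111011010010000

Place data at non-parity positions: p1 p2 1 p4 1 1 0 p8 0 0 1 0 0 0 0
p1 (pos 1,3,5,7,9,11,13,15): XOR of data positions = 1⊕1⊕0⊕0⊕1⊕0⊕0 = 1
p2 (pos 2,3,6,7,10,11,14,15): XOR of data positions = 1⊕1⊕0⊕0⊕1⊕0⊕0 = 1
p4 (pos 4,5,6,7,12,13,14,15): XOR of data positions = 1⊕1⊕0⊕0⊕0⊕0⊕0 = 0
p8 (pos 8,9,10,11,12,13,14,15): XOR of data positions = 0⊕0⊕1⊕0⊕0⊕0⊕0 = 1
Codeword: 111011010010000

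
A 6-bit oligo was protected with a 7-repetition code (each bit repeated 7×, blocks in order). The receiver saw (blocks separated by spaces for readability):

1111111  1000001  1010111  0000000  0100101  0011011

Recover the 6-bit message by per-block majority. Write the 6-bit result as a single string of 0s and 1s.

Block 1 (1111111): 7 ones → 1
Block 2 (1000001): 2 ones → 0
Block 3 (1010111): 5 ones → 1
Block 4 (0000000): 0 ones → 0
Block 5 (0100101): 3 ones → 0
Block 6 (0011011): 4 ones → 1

101001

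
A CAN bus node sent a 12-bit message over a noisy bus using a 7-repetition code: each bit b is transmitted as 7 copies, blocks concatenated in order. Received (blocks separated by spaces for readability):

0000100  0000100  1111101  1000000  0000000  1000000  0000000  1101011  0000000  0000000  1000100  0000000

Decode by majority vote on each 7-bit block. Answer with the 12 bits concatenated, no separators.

Block 1 (0000100): 1 one → 0
Block 2 (0000100): 1 one → 0
Block 3 (1111101): 6 ones → 1
Block 4 (1000000): 1 one → 0
Block 5 (0000000): 0 ones → 0
Block 6 (1000000): 1 one → 0
Block 7 (0000000): 0 ones → 0
Block 8 (1101011): 5 ones → 1
Block 9 (0000000): 0 ones → 0
Block 10 (0000000): 0 ones → 0
Block 11 (1000100): 2 ones → 0
Block 12 (0000000): 0 ones → 0

001000010000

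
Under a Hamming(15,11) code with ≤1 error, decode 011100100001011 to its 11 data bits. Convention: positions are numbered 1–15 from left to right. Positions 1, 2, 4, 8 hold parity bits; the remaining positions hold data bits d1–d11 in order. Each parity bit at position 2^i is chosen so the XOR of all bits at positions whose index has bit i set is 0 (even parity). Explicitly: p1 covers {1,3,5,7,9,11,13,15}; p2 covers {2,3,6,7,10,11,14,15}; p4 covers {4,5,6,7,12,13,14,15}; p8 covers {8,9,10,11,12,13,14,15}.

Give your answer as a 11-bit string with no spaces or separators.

10010001010

s1 (pos 1,3,5,7,9,11,13,15): 0⊕1⊕0⊕1⊕0⊕0⊕0⊕1 = 1
s2 (pos 2,3,6,7,10,11,14,15): 1⊕1⊕0⊕1⊕0⊕0⊕1⊕1 = 1
s4 (pos 4,5,6,7,12,13,14,15): 1⊕0⊕0⊕1⊕1⊕0⊕1⊕1 = 1
s8 (pos 8,9,10,11,12,13,14,15): 0⊕0⊕0⊕0⊕1⊕0⊕1⊕1 = 1
Syndrome s8…s1 = 1111 → error at position 15.
Flip position 15: 011100100001011 → 011100100001010
Read data bits from positions 3,5,6,7,9,10,11,12,13,14,15: 10010001010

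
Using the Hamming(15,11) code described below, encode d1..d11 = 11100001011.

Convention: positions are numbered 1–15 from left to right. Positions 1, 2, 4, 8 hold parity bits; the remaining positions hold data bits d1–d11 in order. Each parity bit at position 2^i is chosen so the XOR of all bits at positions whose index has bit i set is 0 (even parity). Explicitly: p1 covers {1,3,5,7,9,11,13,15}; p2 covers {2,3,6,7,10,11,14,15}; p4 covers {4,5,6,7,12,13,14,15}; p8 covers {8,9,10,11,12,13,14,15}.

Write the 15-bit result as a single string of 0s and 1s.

Place data at non-parity positions: p1 p2 1 p4 1 1 0 p8 0 0 0 1 0 1 1
p1 (pos 1,3,5,7,9,11,13,15): XOR of data positions = 1⊕1⊕0⊕0⊕0⊕0⊕1 = 1
p2 (pos 2,3,6,7,10,11,14,15): XOR of data positions = 1⊕1⊕0⊕0⊕0⊕1⊕1 = 0
p4 (pos 4,5,6,7,12,13,14,15): XOR of data positions = 1⊕1⊕0⊕1⊕0⊕1⊕1 = 1
p8 (pos 8,9,10,11,12,13,14,15): XOR of data positions = 0⊕0⊕0⊕1⊕0⊕1⊕1 = 1
Codeword: 101111010001011

101111010001011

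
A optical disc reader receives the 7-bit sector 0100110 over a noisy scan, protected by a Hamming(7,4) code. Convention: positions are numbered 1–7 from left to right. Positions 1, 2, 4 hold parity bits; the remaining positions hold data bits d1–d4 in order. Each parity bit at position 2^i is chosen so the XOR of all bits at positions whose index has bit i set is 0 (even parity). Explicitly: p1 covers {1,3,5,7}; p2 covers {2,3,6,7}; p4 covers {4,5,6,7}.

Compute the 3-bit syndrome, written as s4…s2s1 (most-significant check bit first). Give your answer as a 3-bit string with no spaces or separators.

s1 (pos 1,3,5,7): 0⊕0⊕1⊕0 = 1
s2 (pos 2,3,6,7): 1⊕0⊕1⊕0 = 0
s4 (pos 4,5,6,7): 0⊕1⊕1⊕0 = 0
Syndrome s4…s1 = 001 → error at position 1.

001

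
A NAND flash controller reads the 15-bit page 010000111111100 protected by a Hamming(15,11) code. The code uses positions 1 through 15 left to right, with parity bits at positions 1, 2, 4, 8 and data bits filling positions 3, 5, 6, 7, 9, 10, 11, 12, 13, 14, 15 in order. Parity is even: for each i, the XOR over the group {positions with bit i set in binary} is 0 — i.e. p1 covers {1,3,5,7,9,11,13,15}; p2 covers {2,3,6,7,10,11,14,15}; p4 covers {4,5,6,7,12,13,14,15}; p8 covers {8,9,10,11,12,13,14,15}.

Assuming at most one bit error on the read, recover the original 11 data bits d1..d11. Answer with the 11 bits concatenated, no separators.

s1 (pos 1,3,5,7,9,11,13,15): 0⊕0⊕0⊕1⊕1⊕1⊕1⊕0 = 0
s2 (pos 2,3,6,7,10,11,14,15): 1⊕0⊕0⊕1⊕1⊕1⊕0⊕0 = 0
s4 (pos 4,5,6,7,12,13,14,15): 0⊕0⊕0⊕1⊕1⊕1⊕0⊕0 = 1
s8 (pos 8,9,10,11,12,13,14,15): 1⊕1⊕1⊕1⊕1⊕1⊕0⊕0 = 0
Syndrome s8…s1 = 0100 → error at position 4.
Flip position 4: 010000111111100 → 010100111111100
Read data bits from positions 3,5,6,7,9,10,11,12,13,14,15: 00011111100

00011111100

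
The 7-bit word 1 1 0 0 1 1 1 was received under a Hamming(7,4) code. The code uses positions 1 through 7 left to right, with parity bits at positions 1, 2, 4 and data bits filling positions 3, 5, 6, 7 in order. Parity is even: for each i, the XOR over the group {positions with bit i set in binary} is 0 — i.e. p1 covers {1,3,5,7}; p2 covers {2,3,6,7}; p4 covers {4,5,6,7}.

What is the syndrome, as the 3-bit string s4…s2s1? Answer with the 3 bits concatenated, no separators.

111

s1 (pos 1,3,5,7): 1⊕0⊕1⊕1 = 1
s2 (pos 2,3,6,7): 1⊕0⊕1⊕1 = 1
s4 (pos 4,5,6,7): 0⊕1⊕1⊕1 = 1
Syndrome s4…s1 = 111 → error at position 7.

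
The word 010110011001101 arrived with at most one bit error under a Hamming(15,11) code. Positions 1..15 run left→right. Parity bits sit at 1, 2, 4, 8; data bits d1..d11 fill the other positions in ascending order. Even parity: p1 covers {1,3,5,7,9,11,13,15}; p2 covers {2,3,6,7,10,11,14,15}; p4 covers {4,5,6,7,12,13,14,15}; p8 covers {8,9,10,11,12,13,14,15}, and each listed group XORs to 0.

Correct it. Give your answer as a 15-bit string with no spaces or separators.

s1 (pos 1,3,5,7,9,11,13,15): 0⊕0⊕1⊕0⊕1⊕0⊕1⊕1 = 0
s2 (pos 2,3,6,7,10,11,14,15): 1⊕0⊕0⊕0⊕0⊕0⊕0⊕1 = 0
s4 (pos 4,5,6,7,12,13,14,15): 1⊕1⊕0⊕0⊕1⊕1⊕0⊕1 = 1
s8 (pos 8,9,10,11,12,13,14,15): 1⊕1⊕0⊕0⊕1⊕1⊕0⊕1 = 1
Syndrome s8…s1 = 1100 → error at position 12.
Flip position 12: 010110011001101 → 010110011000101

010110011000101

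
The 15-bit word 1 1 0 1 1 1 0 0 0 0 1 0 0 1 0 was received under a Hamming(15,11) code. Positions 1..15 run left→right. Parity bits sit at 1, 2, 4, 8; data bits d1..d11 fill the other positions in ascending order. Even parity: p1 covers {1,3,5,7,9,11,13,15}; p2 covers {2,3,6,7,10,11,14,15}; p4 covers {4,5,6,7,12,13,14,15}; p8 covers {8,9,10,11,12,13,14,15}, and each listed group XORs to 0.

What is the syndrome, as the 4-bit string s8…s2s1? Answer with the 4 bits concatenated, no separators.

s1 (pos 1,3,5,7,9,11,13,15): 1⊕0⊕1⊕0⊕0⊕1⊕0⊕0 = 1
s2 (pos 2,3,6,7,10,11,14,15): 1⊕0⊕1⊕0⊕0⊕1⊕1⊕0 = 0
s4 (pos 4,5,6,7,12,13,14,15): 1⊕1⊕1⊕0⊕0⊕0⊕1⊕0 = 0
s8 (pos 8,9,10,11,12,13,14,15): 0⊕0⊕0⊕1⊕0⊕0⊕1⊕0 = 0
Syndrome s8…s1 = 0001 → error at position 1.

0001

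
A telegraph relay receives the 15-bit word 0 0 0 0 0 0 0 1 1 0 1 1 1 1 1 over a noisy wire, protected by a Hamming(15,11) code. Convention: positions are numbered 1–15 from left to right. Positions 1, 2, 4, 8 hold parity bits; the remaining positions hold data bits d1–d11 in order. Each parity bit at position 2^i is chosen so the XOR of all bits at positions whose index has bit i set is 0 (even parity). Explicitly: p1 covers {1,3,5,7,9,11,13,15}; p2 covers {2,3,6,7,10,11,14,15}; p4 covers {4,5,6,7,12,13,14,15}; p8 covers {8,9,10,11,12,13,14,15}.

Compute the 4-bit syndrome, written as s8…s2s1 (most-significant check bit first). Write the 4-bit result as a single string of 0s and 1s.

s1 (pos 1,3,5,7,9,11,13,15): 0⊕0⊕0⊕0⊕1⊕1⊕1⊕1 = 0
s2 (pos 2,3,6,7,10,11,14,15): 0⊕0⊕0⊕0⊕0⊕1⊕1⊕1 = 1
s4 (pos 4,5,6,7,12,13,14,15): 0⊕0⊕0⊕0⊕1⊕1⊕1⊕1 = 0
s8 (pos 8,9,10,11,12,13,14,15): 1⊕1⊕0⊕1⊕1⊕1⊕1⊕1 = 1
Syndrome s8…s1 = 1010 → error at position 10.

1010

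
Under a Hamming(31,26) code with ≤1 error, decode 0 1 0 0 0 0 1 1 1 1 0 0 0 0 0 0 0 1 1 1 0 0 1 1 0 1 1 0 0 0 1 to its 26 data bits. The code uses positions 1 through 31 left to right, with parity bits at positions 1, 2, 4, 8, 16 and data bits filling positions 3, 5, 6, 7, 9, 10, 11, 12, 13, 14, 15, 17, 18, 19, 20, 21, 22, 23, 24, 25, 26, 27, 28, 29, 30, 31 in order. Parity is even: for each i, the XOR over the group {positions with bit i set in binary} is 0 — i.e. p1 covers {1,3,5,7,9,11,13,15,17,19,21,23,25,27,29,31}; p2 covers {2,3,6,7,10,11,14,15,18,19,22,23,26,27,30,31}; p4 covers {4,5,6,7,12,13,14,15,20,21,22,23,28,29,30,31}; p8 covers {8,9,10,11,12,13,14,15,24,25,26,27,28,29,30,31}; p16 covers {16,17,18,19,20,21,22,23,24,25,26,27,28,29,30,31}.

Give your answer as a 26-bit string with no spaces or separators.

00011000000011100110110001

s1 (pos 1,3,5,7,9,11,13,15,17,19,21,23,25,27,29,31): 0⊕0⊕0⊕1⊕1⊕0⊕0⊕0⊕0⊕1⊕0⊕1⊕0⊕1⊕0⊕1 = 0
s2 (pos 2,3,6,7,10,11,14,15,18,19,22,23,26,27,30,31): 1⊕0⊕0⊕1⊕1⊕0⊕0⊕0⊕1⊕1⊕0⊕1⊕1⊕1⊕0⊕1 = 1
s4 (pos 4,5,6,7,12,13,14,15,20,21,22,23,28,29,30,31): 0⊕0⊕0⊕1⊕0⊕0⊕0⊕0⊕1⊕0⊕0⊕1⊕0⊕0⊕0⊕1 = 0
s8 (pos 8,9,10,11,12,13,14,15,24,25,26,27,28,29,30,31): 1⊕1⊕1⊕0⊕0⊕0⊕0⊕0⊕1⊕0⊕1⊕1⊕0⊕0⊕0⊕1 = 1
s16 (pos 16,17,18,19,20,21,22,23,24,25,26,27,28,29,30,31): 0⊕0⊕1⊕1⊕1⊕0⊕0⊕1⊕1⊕0⊕1⊕1⊕0⊕0⊕0⊕1 = 0
Syndrome s16…s1 = 01010 → error at position 10.
Flip position 10: 0100001111000000011100110110001 → 0100001110000000011100110110001
Read data bits from positions 3,5,6,7,9,10,11,12,13,14,15,17,18,19,20,21,22,23,24,25,26,27,28,29,30,31: 00011000000011100110110001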